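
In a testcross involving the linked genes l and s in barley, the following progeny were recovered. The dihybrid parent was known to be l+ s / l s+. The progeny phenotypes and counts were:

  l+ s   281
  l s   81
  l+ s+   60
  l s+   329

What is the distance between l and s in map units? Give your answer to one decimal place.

The recombinant classes are l+ s+ and l s: 60 + 81 = 141.
Recombination frequency = 141/751 = 0.1877 ≈ 18.8%, i.e. 18.8 map units.

18.8 map units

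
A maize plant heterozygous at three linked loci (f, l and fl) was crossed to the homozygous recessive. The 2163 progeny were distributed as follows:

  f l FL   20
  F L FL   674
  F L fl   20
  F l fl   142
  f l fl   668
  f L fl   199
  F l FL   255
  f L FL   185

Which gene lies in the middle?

fl

The two most frequent reciprocal classes, f l fl and F L FL, are the parental types, so the F1 was f l fl / F L FL.
The two rarest classes, f l FL and F L fl, are the double crossovers. Comparing them with the parentals, only the fl allele has switched, so fl is the middle locus and the order is l – fl – f.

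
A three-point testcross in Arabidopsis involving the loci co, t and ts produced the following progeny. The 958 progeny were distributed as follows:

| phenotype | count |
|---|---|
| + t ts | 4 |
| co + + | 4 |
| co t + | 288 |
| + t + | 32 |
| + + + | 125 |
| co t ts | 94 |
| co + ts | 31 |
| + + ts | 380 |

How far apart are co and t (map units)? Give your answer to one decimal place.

7.4 map units

The two most frequent reciprocal classes, + + ts and co t +, are the parental types, so the F1 was + + ts / co t +.
The two rarest classes, + t ts and co + +, are the double crossovers. Comparing them with the parentals, only the t allele has switched, so t is the middle locus and the order is ts – t – co.
Crossovers in the t–co interval produce the single-crossover classes co + ts and + t + (31 + 32 = 63) plus the double crossovers (8).
RF(t–co) = (63 + 8) / 958 = 71/958 = 0.0741 → 7.4 map units.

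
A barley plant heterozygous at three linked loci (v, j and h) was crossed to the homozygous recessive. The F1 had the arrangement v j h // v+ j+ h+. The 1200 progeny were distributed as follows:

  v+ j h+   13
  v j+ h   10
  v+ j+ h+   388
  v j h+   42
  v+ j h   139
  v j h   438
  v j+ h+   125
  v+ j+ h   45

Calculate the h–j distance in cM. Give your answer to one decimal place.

The two rarest classes, v j+ h and v+ j h+, are the double crossovers. Comparing them with the parentals, only the j allele has switched, so j is the middle locus and the order is v – j – h.
Crossovers in the j–h interval produce the single-crossover classes v j h+ and v+ j+ h (42 + 45 = 87) plus the double crossovers (23).
RF(j–h) = (87 + 23) / 1200 = 110/1200 = 0.0917 → 9.2 cM.

9.2 cM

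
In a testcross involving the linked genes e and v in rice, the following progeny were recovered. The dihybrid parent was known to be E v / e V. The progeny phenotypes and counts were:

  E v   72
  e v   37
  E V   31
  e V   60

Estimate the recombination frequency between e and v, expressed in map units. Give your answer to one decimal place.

The recombinant classes are E V and e v: 31 + 37 = 68.
Recombination frequency = 68/200 = 0.3400 ≈ 34.0%, i.e. 34.0 map units.

34.0 map units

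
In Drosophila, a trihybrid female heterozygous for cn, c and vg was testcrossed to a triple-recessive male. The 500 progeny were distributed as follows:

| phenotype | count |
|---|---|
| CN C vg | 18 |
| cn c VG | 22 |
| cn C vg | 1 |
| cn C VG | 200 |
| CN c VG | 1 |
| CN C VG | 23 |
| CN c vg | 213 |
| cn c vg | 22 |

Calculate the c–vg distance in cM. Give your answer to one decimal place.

8.4 cM

The two most frequent reciprocal classes, CN c vg and cn C VG, are the parental types, so the F1 was CN c vg / cn C VG.
The two rarest classes, CN c VG and cn C vg, are the double crossovers. Comparing them with the parentals, only the vg allele has switched, so vg is the middle locus and the order is cn – vg – c.
Crossovers in the vg–c interval produce the single-crossover classes CN C vg and cn c VG (18 + 22 = 40) plus the double crossovers (2).
RF(vg–c) = (40 + 2) / 500 = 42/500 = 0.0840 → 8.4 cM.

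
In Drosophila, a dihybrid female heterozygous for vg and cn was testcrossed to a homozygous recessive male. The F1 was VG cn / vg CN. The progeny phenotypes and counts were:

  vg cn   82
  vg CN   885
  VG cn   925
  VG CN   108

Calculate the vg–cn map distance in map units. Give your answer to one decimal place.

The recombinant classes are VG CN and vg cn: 108 + 82 = 190.
Recombination frequency = 190/2000 = 0.0950 ≈ 9.5%, i.e. 9.5 map units.

9.5 map units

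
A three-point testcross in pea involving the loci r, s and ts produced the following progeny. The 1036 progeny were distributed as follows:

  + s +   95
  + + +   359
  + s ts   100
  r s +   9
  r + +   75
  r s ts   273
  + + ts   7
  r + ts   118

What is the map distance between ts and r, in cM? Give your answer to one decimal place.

18.4 cM

The two most frequent reciprocal classes, r s ts and + + +, are the parental types, so the F1 was r s ts / + + +.
The two rarest classes, r s + and + + ts, are the double crossovers. Comparing them with the parentals, only the ts allele has switched, so ts is the middle locus and the order is r – ts – s.
Crossovers in the r–ts interval produce the single-crossover classes + s ts and r + + (100 + 75 = 175) plus the double crossovers (16).
RF(r–ts) = (175 + 16) / 1036 = 191/1036 = 0.1844 → 18.4 cM.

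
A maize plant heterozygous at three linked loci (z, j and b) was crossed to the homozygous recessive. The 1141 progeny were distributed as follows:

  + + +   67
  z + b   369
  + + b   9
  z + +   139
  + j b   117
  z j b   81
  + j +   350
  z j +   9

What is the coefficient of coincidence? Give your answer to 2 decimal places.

The two most frequent reciprocal classes, z + b and + j +, are the parental types, so the F1 was z + b / + j +.
The two rarest classes, + + b and z j +, are the double crossovers. Comparing them with the parentals, only the z allele has switched, so z is the middle locus and the order is b – z – j.
b–z: (256 + 18)/1141 = 0.2401; z–j: (148 + 18)/1141 = 0.1455.
Expected DCO frequency = 0.2401 × 0.1455 ≈ 0.03493; observed = 18/1141 ≈ 0.01578.
Coefficient of coincidence = 0.01578/0.03493 ≈ 0.45.

0.45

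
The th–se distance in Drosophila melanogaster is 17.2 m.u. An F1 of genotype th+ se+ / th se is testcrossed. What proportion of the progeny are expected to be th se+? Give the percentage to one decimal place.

8.6%

A map distance of 17.2 m.u. corresponds to a recombination frequency of 0.172.
The F1 is th+ se+ / th se, so th se+ is a recombinant gamete class with expected frequency r/2 = 0.172/2 = 0.0860.
That is 0.0860 = 8.6% of the progeny.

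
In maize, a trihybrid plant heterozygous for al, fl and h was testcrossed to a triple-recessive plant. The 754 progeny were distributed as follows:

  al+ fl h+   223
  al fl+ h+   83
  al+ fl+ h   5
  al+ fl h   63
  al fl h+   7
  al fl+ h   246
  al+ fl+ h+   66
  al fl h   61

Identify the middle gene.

al

The two most frequent reciprocal classes, al fl+ h and al+ fl h+, are the parental types, so the F1 was al fl+ h / al+ fl h+.
The two rarest classes, al+ fl+ h and al fl h+, are the double crossovers. Comparing them with the parentals, only the al allele has switched, so al is the middle locus and the order is fl – al – h.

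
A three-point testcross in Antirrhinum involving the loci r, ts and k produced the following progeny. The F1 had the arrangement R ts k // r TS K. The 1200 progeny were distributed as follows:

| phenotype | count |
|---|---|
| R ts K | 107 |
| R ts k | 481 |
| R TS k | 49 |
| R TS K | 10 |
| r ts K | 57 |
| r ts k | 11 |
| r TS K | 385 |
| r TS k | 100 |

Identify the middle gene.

r

The two rarest classes, r ts k and R TS K, are the double crossovers. Comparing them with the parentals, only the r allele has switched, so r is the middle locus and the order is k – r – ts.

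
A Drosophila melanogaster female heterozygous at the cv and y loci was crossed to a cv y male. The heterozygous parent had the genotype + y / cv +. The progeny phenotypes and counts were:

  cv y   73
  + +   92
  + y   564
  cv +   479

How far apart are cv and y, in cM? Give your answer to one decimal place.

13.7 cM

The recombinant classes are + + and cv y: 92 + 73 = 165.
Recombination frequency = 165/1208 = 0.1366 ≈ 13.7%, i.e. 13.7 cM.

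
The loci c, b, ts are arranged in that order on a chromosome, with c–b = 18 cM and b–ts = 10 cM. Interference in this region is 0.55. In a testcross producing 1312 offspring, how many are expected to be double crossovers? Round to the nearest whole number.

Map distances give recombination frequencies of 0.180 and 0.100 for the two intervals.
With interference 0.55 (so coincidence = 0.45), expected double-crossover frequency = 0.180 × 0.100 × 0.45 = 0.00810.
Expected number = 0.00810 × 1312 = 10.63 ≈ 11.

11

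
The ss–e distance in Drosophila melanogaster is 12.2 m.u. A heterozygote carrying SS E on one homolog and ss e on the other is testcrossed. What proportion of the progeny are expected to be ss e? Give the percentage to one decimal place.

A map distance of 12.2 m.u. corresponds to a recombination frequency of 0.122.
The F1 is SS E / ss e, so ss e is a parental gamete class with expected frequency (1 − r)/2 = 0.878/2 = 0.4390.
That is 0.4390 = 43.9% of the progeny.

43.9%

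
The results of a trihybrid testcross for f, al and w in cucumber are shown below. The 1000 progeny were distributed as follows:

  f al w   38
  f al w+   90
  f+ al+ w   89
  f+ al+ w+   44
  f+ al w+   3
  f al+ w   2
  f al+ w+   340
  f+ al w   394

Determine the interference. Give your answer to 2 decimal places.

0.69

The two most frequent reciprocal classes, f+ al w and f al+ w+, are the parental types, so the F1 was f+ al w / f al+ w+.
The two rarest classes, f+ al w+ and f al+ w, are the double crossovers. Comparing them with the parentals, only the w allele has switched, so w is the middle locus and the order is al – w – f.
al–w: (179 + 5)/1000 = 0.1840; w–f: (82 + 5)/1000 = 0.0870.
Expected DCO frequency = 0.1840 × 0.0870 ≈ 0.01601; observed = 5/1000 ≈ 0.00500.
Coefficient of coincidence = 0.00500/0.01601 ≈ 0.31; interference = 1 − 0.31 = 0.69.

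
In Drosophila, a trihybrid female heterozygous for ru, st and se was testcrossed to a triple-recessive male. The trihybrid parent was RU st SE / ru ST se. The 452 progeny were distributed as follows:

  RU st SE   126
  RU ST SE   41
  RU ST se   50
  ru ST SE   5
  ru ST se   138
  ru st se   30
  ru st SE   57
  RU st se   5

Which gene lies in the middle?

The two rarest classes, RU st se and ru ST SE, are the double crossovers. Comparing them with the parentals, only the se allele has switched, so se is the middle locus and the order is st – se – ru.

se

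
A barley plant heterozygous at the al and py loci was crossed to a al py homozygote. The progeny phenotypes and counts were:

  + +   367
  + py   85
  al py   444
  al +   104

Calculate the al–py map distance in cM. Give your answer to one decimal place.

18.9 cM

The two most frequent classes, + + (367) and al py (444), are the parental types, so the F1 was + + / al py.
The recombinant classes are + py and al +: 85 + 104 = 189.
Recombination frequency = 189/1000 = 0.1890 ≈ 18.9%, i.e. 18.9 cM.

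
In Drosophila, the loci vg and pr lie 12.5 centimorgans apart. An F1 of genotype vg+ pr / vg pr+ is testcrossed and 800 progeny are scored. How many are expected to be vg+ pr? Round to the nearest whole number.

350

A map distance of 12.5 centimorgans corresponds to a recombination frequency of 0.125.
The F1 is vg+ pr / vg pr+, so vg+ pr is a parental gamete class with expected frequency (1 − r)/2 = 0.875/2 = 0.4375.
Expected number = 0.4375 × 800 = 350.00 ≈ 350.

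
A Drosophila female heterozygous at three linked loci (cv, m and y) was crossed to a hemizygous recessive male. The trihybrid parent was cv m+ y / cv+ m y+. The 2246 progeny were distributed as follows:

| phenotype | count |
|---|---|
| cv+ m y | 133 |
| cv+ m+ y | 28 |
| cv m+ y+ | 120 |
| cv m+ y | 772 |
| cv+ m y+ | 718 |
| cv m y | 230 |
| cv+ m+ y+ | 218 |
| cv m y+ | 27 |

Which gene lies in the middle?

cv

The two rarest classes, cv+ m+ y and cv m y+, are the double crossovers. Comparing them with the parentals, only the cv allele has switched, so cv is the middle locus and the order is m – cv – y.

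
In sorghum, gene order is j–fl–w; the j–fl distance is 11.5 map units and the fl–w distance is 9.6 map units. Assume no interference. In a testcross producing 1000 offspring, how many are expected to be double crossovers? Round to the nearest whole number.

11

Map distances give recombination frequencies of 0.115 and 0.096 for the two intervals.
With no interference, expected double-crossover frequency = 0.115 × 0.096 = 0.01104.
Expected number = 0.01104 × 1000 = 11.04 ≈ 11.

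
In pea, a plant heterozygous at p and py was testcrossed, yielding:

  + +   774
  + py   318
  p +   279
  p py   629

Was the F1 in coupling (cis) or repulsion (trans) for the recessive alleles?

cis

The two most frequent classes are + + (774) and p py (629); these are the parental (non-recombinant) types.
So the F1 carried + + on one chromosome and p py on the other — the recessive alleles are on the same chromosome (cis / coupling).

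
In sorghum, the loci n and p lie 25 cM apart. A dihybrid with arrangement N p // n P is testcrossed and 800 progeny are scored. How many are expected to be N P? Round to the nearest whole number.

A map distance of 25 cM corresponds to a recombination frequency of 0.250.
The F1 is N p / n P, so N P is a recombinant gamete class with expected frequency r/2 = 0.250/2 = 0.1250.
Expected number = 0.1250 × 800 = 100.00 ≈ 100.

100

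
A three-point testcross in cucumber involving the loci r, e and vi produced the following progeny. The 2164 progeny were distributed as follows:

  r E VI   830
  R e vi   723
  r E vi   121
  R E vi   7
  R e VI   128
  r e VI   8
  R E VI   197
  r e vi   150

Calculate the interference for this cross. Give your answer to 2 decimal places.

The two most frequent reciprocal classes, r E VI and R e vi, are the parental types, so the F1 was r E VI / R e vi.
The two rarest classes, r e VI and R E vi, are the double crossovers. Comparing them with the parentals, only the e allele has switched, so e is the middle locus and the order is vi – e – r.
vi–e: (249 + 15)/2164 = 0.1220; e–r: (347 + 15)/2164 = 0.1673.
Expected DCO frequency = 0.1220 × 0.1673 ≈ 0.02041; observed = 15/2164 ≈ 0.00693.
Coefficient of coincidence = 0.00693/0.02041 ≈ 0.34; interference = 1 − 0.34 = 0.66.

0.66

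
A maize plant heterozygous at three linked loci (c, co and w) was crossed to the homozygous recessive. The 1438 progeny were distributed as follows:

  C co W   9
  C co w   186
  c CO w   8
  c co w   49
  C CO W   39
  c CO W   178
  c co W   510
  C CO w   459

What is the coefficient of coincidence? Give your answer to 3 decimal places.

The two most frequent reciprocal classes, C CO w and c co W, are the parental types, so the F1 was C CO w / c co W.
The two rarest classes, c CO w and C co W, are the double crossovers. Comparing them with the parentals, only the c allele has switched, so c is the middle locus and the order is co – c – w.
co–c: (364 + 17)/1438 = 0.2650; c–w: (88 + 17)/1438 = 0.0730.
Expected DCO frequency = 0.2650 × 0.0730 ≈ 0.01935; observed = 17/1438 ≈ 0.01182.
Coefficient of coincidence = 0.01182/0.01935 ≈ 0.611.

0.611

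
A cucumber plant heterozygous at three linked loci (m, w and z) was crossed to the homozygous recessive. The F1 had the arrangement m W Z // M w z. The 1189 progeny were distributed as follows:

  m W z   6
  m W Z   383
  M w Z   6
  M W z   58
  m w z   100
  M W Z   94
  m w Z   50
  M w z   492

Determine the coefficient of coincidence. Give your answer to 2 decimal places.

The two rarest classes, m W z and M w Z, are the double crossovers. Comparing them with the parentals, only the z allele has switched, so z is the middle locus and the order is m – z – w.
m–z: (194 + 12)/1189 = 0.1733; z–w: (108 + 12)/1189 = 0.1009.
Expected DCO frequency = 0.1733 × 0.1009 ≈ 0.01749; observed = 12/1189 ≈ 0.01009.
Coefficient of coincidence = 0.01009/0.01749 ≈ 0.58.

0.58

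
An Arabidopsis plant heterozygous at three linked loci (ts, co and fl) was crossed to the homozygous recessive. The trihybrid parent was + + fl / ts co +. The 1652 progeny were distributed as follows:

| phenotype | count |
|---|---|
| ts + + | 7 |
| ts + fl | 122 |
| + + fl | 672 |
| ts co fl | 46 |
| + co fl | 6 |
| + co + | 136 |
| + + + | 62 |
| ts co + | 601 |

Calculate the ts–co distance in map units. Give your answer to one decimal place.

The two rarest classes, + co fl and ts + +, are the double crossovers. Comparing them with the parentals, only the co allele has switched, so co is the middle locus and the order is ts – co – fl.
Crossovers in the ts–co interval produce the single-crossover classes ts + fl and + co + (122 + 136 = 258) plus the double crossovers (13).
RF(ts–co) = (258 + 13) / 1652 = 271/1652 = 0.1640 → 16.4 map units.

16.4 map units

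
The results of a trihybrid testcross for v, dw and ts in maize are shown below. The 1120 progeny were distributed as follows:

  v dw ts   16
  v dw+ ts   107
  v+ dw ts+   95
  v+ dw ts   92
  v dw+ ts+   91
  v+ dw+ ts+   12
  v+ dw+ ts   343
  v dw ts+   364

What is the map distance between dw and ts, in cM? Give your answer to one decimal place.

18.8 cM

The two most frequent reciprocal classes, v+ dw+ ts and v dw ts+, are the parental types, so the F1 was v+ dw+ ts / v dw ts+.
The two rarest classes, v+ dw+ ts+ and v dw ts, are the double crossovers. Comparing them with the parentals, only the ts allele has switched, so ts is the middle locus and the order is v – ts – dw.
Crossovers in the ts–dw interval produce the single-crossover classes v+ dw ts and v dw+ ts+ (92 + 91 = 183) plus the double crossovers (28).
RF(ts–dw) = (183 + 28) / 1120 = 211/1120 = 0.1884 → 18.8 cM.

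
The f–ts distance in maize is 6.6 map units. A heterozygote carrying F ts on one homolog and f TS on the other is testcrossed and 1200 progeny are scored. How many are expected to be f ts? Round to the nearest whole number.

40

A map distance of 6.6 map units corresponds to a recombination frequency of 0.066.
The F1 is F ts / f TS, so f ts is a recombinant gamete class with expected frequency r/2 = 0.066/2 = 0.0330.
Expected number = 0.0330 × 1200 = 39.60 ≈ 40.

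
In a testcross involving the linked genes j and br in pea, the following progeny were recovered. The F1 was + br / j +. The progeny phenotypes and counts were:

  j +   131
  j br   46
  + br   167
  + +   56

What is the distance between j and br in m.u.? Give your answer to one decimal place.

25.5 m.u.

The recombinant classes are + + and j br: 56 + 46 = 102.
Recombination frequency = 102/400 = 0.2550 ≈ 25.5%, i.e. 25.5 m.u.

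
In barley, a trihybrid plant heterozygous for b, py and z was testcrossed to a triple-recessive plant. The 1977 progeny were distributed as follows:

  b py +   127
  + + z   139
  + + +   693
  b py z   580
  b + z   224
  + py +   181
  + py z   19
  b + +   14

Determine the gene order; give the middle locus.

b

The two most frequent reciprocal classes, + + + and b py z, are the parental types, so the F1 was + + + / b py z.
The two rarest classes, b + + and + py z, are the double crossovers. Comparing them with the parentals, only the b allele has switched, so b is the middle locus and the order is z – b – py.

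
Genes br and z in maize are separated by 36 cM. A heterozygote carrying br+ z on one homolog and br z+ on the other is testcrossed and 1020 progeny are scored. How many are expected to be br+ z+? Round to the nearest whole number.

A map distance of 36 cM corresponds to a recombination frequency of 0.360.
The F1 is br+ z / br z+, so br+ z+ is a recombinant gamete class with expected frequency r/2 = 0.360/2 = 0.1800.
Expected number = 0.1800 × 1020 = 183.60 ≈ 184.

184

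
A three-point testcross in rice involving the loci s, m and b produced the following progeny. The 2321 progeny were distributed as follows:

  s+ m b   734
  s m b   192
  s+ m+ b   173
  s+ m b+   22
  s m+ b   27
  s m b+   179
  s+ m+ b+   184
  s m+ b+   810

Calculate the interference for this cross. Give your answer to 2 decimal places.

The two most frequent reciprocal classes, s m+ b+ and s+ m b, are the parental types, so the F1 was s m+ b+ / s+ m b.
The two rarest classes, s m+ b and s+ m b+, are the double crossovers. Comparing them with the parentals, only the b allele has switched, so b is the middle locus and the order is m – b – s.
m–b: (352 + 49)/2321 = 0.1728; b–s: (376 + 49)/2321 = 0.1831.
Expected DCO frequency = 0.1728 × 0.1831 ≈ 0.03164; observed = 49/2321 ≈ 0.02111.
Coefficient of coincidence = 0.02111/0.03164 ≈ 0.67; interference = 1 − 0.67 = 0.33.

0.33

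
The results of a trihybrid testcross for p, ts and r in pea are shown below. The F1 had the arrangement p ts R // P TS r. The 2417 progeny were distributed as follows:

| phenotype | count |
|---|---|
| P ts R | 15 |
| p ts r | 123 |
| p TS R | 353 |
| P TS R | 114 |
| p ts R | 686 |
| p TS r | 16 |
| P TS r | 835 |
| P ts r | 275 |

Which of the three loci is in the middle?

The two rarest classes, P ts R and p TS r, are the double crossovers. Comparing them with the parentals, only the p allele has switched, so p is the middle locus and the order is r – p – ts.

p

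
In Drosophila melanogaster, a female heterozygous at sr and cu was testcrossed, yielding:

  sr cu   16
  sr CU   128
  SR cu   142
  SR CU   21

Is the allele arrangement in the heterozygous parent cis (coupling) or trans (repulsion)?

The two most frequent classes are SR cu (142) and sr CU (128); these are the parental (non-recombinant) types.
So the F1 carried SR cu on one chromosome and sr CU on the other — the recessive alleles are on opposite chromosomes (trans / repulsion).

trans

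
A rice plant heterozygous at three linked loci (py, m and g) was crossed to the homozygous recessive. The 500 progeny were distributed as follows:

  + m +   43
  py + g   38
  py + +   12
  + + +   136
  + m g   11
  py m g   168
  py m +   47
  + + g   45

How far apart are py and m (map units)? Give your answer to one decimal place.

The two most frequent reciprocal classes, py m g and + + +, are the parental types, so the F1 was py m g / + + +.
The two rarest classes, + m g and py + +, are the double crossovers. Comparing them with the parentals, only the py allele has switched, so py is the middle locus and the order is m – py – g.
Crossovers in the m–py interval produce the single-crossover classes py + g and + m + (38 + 43 = 81) plus the double crossovers (23).
RF(m–py) = (81 + 23) / 500 = 104/500 = 0.2080 → 20.8 map units.

20.8 map units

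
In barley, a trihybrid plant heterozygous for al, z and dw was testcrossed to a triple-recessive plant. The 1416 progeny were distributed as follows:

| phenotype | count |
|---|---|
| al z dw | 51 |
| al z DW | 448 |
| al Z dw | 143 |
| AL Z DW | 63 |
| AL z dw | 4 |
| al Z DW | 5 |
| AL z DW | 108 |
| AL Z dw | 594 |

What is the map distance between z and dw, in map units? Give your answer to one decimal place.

8.7 map units

The two most frequent reciprocal classes, al z DW and AL Z dw, are the parental types, so the F1 was al z DW / AL Z dw.
The two rarest classes, al Z DW and AL z dw, are the double crossovers. Comparing them with the parentals, only the z allele has switched, so z is the middle locus and the order is dw – z – al.
Crossovers in the dw–z interval produce the single-crossover classes al z dw and AL Z DW (51 + 63 = 114) plus the double crossovers (9).
RF(dw–z) = (114 + 9) / 1416 = 123/1416 = 0.0869 → 8.7 map units.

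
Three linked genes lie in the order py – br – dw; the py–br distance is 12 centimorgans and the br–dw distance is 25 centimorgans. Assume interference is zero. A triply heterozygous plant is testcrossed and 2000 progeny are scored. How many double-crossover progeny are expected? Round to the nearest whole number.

60

Map distances give recombination frequencies of 0.120 and 0.250 for the two intervals.
With no interference, expected double-crossover frequency = 0.120 × 0.250 = 0.03000.
Expected number = 0.03000 × 2000 = 60.00 ≈ 60.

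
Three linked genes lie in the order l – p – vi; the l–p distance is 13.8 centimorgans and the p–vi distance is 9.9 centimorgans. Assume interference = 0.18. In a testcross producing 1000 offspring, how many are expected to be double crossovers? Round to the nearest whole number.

Map distances give recombination frequencies of 0.138 and 0.099 for the two intervals.
With interference 0.18 (so coincidence = 0.82), expected double-crossover frequency = 0.138 × 0.099 × 0.82 = 0.01120.
Expected number = 0.01120 × 1000 = 11.20 ≈ 11.

11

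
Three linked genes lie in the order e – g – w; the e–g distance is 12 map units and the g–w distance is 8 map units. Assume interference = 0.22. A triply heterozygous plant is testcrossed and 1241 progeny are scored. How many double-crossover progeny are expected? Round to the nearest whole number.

Map distances give recombination frequencies of 0.120 and 0.080 for the two intervals.
With interference 0.22 (so coincidence = 0.78), expected double-crossover frequency = 0.120 × 0.080 × 0.78 = 0.00749.
Expected number = 0.00749 × 1241 = 9.29 ≈ 9.

9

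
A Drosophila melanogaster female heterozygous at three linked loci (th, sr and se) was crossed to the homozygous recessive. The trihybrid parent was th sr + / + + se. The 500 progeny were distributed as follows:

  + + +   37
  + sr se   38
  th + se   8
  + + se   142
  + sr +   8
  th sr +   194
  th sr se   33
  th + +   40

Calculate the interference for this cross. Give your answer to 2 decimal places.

0.01

The two rarest classes, + sr + and th + se, are the double crossovers. Comparing them with the parentals, only the th allele has switched, so th is the middle locus and the order is sr – th – se.
sr–th: (78 + 16)/500 = 0.1880; th–se: (70 + 16)/500 = 0.1720.
Expected DCO frequency = 0.1880 × 0.1720 ≈ 0.03234; observed = 16/500 ≈ 0.03200.
Coefficient of coincidence = 0.03200/0.03234 ≈ 0.99; interference = 1 − 0.99 = 0.01.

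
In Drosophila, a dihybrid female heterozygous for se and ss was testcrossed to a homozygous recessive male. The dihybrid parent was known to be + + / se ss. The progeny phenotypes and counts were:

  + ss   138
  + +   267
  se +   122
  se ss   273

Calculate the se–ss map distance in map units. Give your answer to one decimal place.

32.5 map units

The recombinant classes are + ss and se +: 138 + 122 = 260.
Recombination frequency = 260/800 = 0.3250 ≈ 32.5%, i.e. 32.5 map units.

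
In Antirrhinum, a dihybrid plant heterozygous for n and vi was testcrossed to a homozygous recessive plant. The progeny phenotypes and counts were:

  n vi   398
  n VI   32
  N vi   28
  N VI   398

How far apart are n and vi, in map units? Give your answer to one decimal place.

7.0 map units

The two most frequent classes, N VI (398) and n vi (398), are the parental types, so the F1 was N VI / n vi.
The recombinant classes are N vi and n VI: 28 + 32 = 60.
Recombination frequency = 60/856 = 0.0701 ≈ 7.0%, i.e. 7.0 map units.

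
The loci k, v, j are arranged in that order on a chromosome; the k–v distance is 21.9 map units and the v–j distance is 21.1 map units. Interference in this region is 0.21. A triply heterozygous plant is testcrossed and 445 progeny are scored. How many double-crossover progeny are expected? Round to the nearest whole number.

Map distances give recombination frequencies of 0.219 and 0.211 for the two intervals.
With interference 0.21 (so coincidence = 0.79), expected double-crossover frequency = 0.219 × 0.211 × 0.79 = 0.03651.
Expected number = 0.03651 × 445 = 16.24 ≈ 16.

16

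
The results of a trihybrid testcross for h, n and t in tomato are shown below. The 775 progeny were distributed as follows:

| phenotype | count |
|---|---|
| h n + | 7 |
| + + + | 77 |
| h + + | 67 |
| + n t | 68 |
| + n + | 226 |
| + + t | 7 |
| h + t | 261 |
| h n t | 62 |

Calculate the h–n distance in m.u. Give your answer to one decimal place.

19.7 m.u.

The two most frequent reciprocal classes, + n + and h + t, are the parental types, so the F1 was + n + / h + t.
The two rarest classes, h n + and + + t, are the double crossovers. Comparing them with the parentals, only the h allele has switched, so h is the middle locus and the order is n – h – t.
Crossovers in the n–h interval produce the single-crossover classes + + + and h n t (77 + 62 = 139) plus the double crossovers (14).
RF(n–h) = (139 + 14) / 775 = 153/775 = 0.1974 → 19.7 m.u.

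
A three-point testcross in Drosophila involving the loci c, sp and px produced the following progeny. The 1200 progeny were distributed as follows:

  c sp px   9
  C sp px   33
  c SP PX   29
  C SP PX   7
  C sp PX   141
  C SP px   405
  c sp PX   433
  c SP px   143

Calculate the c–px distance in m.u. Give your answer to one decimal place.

The two most frequent reciprocal classes, c sp PX and C SP px, are the parental types, so the F1 was c sp PX / C SP px.
The two rarest classes, c sp px and C SP PX, are the double crossovers. Comparing them with the parentals, only the px allele has switched, so px is the middle locus and the order is sp – px – c.
Crossovers in the px–c interval produce the single-crossover classes C sp PX and c SP px (141 + 143 = 284) plus the double crossovers (16).
RF(px–c) = (284 + 16) / 1200 = 300/1200 = 0.2500 → 25.0 m.u.

25.0 m.u.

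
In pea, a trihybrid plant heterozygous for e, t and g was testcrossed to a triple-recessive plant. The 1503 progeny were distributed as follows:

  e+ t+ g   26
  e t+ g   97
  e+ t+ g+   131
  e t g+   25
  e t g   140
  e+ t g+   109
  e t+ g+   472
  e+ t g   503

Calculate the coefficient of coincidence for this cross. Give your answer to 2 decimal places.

0.93

The two most frequent reciprocal classes, e+ t g and e t+ g+, are the parental types, so the F1 was e+ t g / e t+ g+.
The two rarest classes, e+ t+ g and e t g+, are the double crossovers. Comparing them with the parentals, only the t allele has switched, so t is the middle locus and the order is e – t – g.
e–t: (271 + 51)/1503 = 0.2142; t–g: (206 + 51)/1503 = 0.1710.
Expected DCO frequency = 0.2142 × 0.1710 ≈ 0.03663; observed = 51/1503 ≈ 0.03393.
Coefficient of coincidence = 0.03393/0.03663 ≈ 0.93.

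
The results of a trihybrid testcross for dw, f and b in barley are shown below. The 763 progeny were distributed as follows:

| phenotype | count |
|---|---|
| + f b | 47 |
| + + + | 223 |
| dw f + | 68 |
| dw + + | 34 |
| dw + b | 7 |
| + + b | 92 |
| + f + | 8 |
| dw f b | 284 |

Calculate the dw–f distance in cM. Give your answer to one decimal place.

The two most frequent reciprocal classes, + + + and dw f b, are the parental types, so the F1 was + + + / dw f b.
The two rarest classes, + f + and dw + b, are the double crossovers. Comparing them with the parentals, only the f allele has switched, so f is the middle locus and the order is dw – f – b.
Crossovers in the dw–f interval produce the single-crossover classes dw + + and + f b (34 + 47 = 81) plus the double crossovers (15).
RF(dw–f) = (81 + 15) / 763 = 96/763 = 0.1258 → 12.6 cM.

12.6 cM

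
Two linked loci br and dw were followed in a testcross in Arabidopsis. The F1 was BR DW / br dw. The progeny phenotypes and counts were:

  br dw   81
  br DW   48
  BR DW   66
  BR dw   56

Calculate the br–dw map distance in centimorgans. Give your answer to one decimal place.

The recombinant classes are BR dw and br DW: 56 + 48 = 104.
Recombination frequency = 104/251 = 0.4143 ≈ 41.4%, i.e. 41.4 centimorgans.

41.4 centimorgans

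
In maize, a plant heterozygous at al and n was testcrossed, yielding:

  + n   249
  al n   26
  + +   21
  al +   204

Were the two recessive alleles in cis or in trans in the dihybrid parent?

trans

The two most frequent classes are + n (249) and al + (204); these are the parental (non-recombinant) types.
So the F1 carried + n on one chromosome and al + on the other — the recessive alleles are on opposite chromosomes (trans / repulsion).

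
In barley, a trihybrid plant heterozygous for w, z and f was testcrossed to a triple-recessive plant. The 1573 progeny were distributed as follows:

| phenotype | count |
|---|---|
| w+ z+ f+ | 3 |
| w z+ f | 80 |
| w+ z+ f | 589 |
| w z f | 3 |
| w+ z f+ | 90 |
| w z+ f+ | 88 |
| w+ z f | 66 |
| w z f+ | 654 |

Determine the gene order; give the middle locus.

The two most frequent reciprocal classes, w z f+ and w+ z+ f, are the parental types, so the F1 was w z f+ / w+ z+ f.
The two rarest classes, w z f and w+ z+ f+, are the double crossovers. Comparing them with the parentals, only the f allele has switched, so f is the middle locus and the order is z – f – w.

f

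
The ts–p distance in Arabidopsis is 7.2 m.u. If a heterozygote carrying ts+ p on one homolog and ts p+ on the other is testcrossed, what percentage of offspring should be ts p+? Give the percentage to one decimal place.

46.4%

A map distance of 7.2 m.u. corresponds to a recombination frequency of 0.072.
The F1 is ts+ p / ts p+, so ts p+ is a parental gamete class with expected frequency (1 − r)/2 = 0.928/2 = 0.4640.
That is 0.4640 = 46.4% of the progeny.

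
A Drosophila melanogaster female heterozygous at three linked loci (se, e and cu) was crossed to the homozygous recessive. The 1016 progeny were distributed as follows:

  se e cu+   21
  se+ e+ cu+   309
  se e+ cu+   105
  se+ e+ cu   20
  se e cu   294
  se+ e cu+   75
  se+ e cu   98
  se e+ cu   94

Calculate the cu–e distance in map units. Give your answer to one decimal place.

20.7 map units

The two most frequent reciprocal classes, se+ e+ cu+ and se e cu, are the parental types, so the F1 was se+ e+ cu+ / se e cu.
The two rarest classes, se+ e+ cu and se e cu+, are the double crossovers. Comparing them with the parentals, only the cu allele has switched, so cu is the middle locus and the order is e – cu – se.
Crossovers in the e–cu interval produce the single-crossover classes se+ e cu+ and se e+ cu (75 + 94 = 169) plus the double crossovers (41).
RF(e–cu) = (169 + 41) / 1016 = 210/1016 = 0.2067 → 20.7 map units.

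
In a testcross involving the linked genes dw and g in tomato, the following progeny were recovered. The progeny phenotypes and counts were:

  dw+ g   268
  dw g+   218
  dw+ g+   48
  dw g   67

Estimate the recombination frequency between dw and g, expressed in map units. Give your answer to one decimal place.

19.1 map units

The two most frequent classes, dw+ g (268) and dw g+ (218), are the parental types, so the F1 was dw+ g / dw g+.
The recombinant classes are dw+ g+ and dw g: 48 + 67 = 115.
Recombination frequency = 115/601 = 0.1913 ≈ 19.1%, i.e. 19.1 map units.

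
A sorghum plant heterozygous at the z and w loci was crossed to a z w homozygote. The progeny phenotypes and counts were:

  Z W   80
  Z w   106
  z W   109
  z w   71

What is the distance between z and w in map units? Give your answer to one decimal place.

The two most frequent classes, Z w (106) and z W (109), are the parental types, so the F1 was Z w / z W.
The recombinant classes are Z W and z w: 80 + 71 = 151.
Recombination frequency = 151/366 = 0.4126 ≈ 41.3%, i.e. 41.3 map units.

41.3 map units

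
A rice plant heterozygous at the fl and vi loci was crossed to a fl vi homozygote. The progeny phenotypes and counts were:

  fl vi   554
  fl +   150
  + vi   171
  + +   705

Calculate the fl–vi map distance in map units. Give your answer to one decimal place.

20.3 map units

The two most frequent classes, + + (705) and fl vi (554), are the parental types, so the F1 was + + / fl vi.
The recombinant classes are + vi and fl +: 171 + 150 = 321.
Recombination frequency = 321/1580 = 0.2032 ≈ 20.3%, i.e. 20.3 map units.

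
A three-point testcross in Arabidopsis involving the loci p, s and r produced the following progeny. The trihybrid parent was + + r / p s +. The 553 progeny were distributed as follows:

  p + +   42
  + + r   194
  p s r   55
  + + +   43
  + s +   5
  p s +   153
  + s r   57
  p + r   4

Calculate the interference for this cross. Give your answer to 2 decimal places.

The two rarest classes, p + r and + s +, are the double crossovers. Comparing them with the parentals, only the p allele has switched, so p is the middle locus and the order is r – p – s.
r–p: (98 + 9)/553 = 0.1935; p–s: (99 + 9)/553 = 0.1953.
Expected DCO frequency = 0.1935 × 0.1953 ≈ 0.03779; observed = 9/553 ≈ 0.01627.
Coefficient of coincidence = 0.01627/0.03779 ≈ 0.43; interference = 1 − 0.43 = 0.57.

0.57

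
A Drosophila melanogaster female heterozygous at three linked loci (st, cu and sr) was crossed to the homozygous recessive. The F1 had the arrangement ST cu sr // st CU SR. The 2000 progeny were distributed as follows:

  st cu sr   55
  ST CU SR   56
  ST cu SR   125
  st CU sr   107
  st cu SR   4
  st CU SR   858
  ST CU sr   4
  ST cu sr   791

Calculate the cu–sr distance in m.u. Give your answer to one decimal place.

The two rarest classes, ST CU sr and st cu SR, are the double crossovers. Comparing them with the parentals, only the cu allele has switched, so cu is the middle locus and the order is st – cu – sr.
Crossovers in the cu–sr interval produce the single-crossover classes ST cu SR and st CU sr (125 + 107 = 232) plus the double crossovers (8).
RF(cu–sr) = (232 + 8) / 2000 = 240/2000 = 0.1200 → 12.0 m.u.

12.0 m.u.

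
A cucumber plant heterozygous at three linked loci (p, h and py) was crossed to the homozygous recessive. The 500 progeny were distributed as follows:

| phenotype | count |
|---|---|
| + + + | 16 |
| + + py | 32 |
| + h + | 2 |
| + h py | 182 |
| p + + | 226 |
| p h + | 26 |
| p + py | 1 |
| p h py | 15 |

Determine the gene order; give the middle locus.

The two most frequent reciprocal classes, p + + and + h py, are the parental types, so the F1 was p + + / + h py.
The two rarest classes, p + py and + h +, are the double crossovers. Comparing them with the parentals, only the py allele has switched, so py is the middle locus and the order is p – py – h.

py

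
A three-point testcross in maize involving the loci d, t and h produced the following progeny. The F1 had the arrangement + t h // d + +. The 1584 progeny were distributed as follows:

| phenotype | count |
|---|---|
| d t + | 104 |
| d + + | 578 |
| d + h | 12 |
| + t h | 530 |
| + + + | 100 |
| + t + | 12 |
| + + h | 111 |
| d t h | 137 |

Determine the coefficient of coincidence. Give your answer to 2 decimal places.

The two rarest classes, + t + and d + h, are the double crossovers. Comparing them with the parentals, only the h allele has switched, so h is the middle locus and the order is t – h – d.
t–h: (215 + 24)/1584 = 0.1509; h–d: (237 + 24)/1584 = 0.1648.
Expected DCO frequency = 0.1509 × 0.1648 ≈ 0.02487; observed = 24/1584 ≈ 0.01515.
Coefficient of coincidence = 0.01515/0.02487 ≈ 0.61.

0.61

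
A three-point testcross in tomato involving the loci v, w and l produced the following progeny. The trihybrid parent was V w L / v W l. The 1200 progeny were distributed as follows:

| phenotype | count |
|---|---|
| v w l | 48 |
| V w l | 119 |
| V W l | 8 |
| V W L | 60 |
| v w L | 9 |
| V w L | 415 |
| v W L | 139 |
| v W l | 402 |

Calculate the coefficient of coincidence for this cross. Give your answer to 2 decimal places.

The two rarest classes, v w L and V W l, are the double crossovers. Comparing them with the parentals, only the v allele has switched, so v is the middle locus and the order is l – v – w.
l–v: (258 + 17)/1200 = 0.2292; v–w: (108 + 17)/1200 = 0.1042.
Expected DCO frequency = 0.2292 × 0.1042 ≈ 0.02388; observed = 17/1200 ≈ 0.01417.
Coefficient of coincidence = 0.01417/0.02388 ≈ 0.59.

0.59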